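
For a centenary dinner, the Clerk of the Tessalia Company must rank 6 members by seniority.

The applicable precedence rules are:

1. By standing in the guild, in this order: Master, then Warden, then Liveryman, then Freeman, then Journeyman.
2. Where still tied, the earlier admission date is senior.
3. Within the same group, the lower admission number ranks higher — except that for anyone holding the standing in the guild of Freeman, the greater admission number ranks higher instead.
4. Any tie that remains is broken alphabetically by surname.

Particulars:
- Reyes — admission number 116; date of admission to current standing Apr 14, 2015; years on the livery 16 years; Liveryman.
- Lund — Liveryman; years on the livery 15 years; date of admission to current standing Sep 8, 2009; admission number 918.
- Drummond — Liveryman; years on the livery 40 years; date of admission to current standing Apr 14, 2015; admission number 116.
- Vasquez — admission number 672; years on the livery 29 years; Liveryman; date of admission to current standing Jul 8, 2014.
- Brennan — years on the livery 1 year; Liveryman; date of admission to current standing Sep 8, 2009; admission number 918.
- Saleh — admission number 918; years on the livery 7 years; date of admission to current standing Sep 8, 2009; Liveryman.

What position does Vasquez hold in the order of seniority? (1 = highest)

4

By standing in the guild: Brennan, Lund, Saleh, Vasquez, Drummond and Reyes (Liveryman).
Among Brennan, Lund, Saleh, Vasquez, Drummond and Reyes, by date of admission to current standing (earlier first): Brennan, Lund and Saleh (Sep 8, 2009) before Vasquez (Jul 8, 2014) before Drummond and Reyes (Apr 14, 2015).
Brennan, Lund and Saleh all have admission number 918, so the next rule applies.
Among Brennan, Lund and Saleh, alphabetically by surname: Brennan before Lund before Saleh.
Drummond and Reyes both have admission number 116, so the next rule applies.
Among Drummond and Reyes, alphabetically by surname: Drummond before Reyes.
Order: Brennan, Lund, Saleh, Vasquez, Drummond, Reyes. So position 4.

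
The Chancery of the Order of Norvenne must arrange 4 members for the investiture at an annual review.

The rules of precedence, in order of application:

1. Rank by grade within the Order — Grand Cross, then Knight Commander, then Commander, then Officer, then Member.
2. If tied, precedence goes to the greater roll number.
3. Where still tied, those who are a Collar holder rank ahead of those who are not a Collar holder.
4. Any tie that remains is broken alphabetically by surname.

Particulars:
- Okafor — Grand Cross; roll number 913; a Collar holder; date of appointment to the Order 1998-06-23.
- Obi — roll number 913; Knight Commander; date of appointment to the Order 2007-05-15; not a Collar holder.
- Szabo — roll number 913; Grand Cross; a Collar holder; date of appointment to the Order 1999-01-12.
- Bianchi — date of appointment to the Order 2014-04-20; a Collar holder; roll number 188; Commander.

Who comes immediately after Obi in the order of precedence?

Bianchi

By grade within the Order: Okafor and Szabo (Grand Cross); then Obi (Knight Commander); then Bianchi (Commander).
Okafor and Szabo both have roll number 913, so the next rule applies.
Okafor and Szabo are each a Collar holder, so the next rule applies.
Among Okafor and Szabo, alphabetically by surname: Okafor before Szabo.
Order: Okafor, Szabo, Obi, Bianchi.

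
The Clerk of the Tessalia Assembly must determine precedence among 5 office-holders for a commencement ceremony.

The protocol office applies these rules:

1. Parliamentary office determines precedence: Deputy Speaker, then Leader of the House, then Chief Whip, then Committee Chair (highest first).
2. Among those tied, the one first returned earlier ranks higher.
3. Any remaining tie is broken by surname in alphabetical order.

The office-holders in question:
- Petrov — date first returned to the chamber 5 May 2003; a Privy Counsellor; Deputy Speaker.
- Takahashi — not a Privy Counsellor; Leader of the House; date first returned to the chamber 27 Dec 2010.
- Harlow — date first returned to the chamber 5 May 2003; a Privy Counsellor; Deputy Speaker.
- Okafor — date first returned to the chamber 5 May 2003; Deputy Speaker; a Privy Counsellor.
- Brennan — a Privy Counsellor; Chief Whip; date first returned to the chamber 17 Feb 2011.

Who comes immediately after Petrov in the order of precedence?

By parliamentary office: Harlow, Okafor and Petrov (Deputy Speaker); then Takahashi (Leader of the House); then Brennan (Chief Whip).
Harlow, Okafor and Petrov all have date first returned to the chamber 5 May 2003, so the next rule applies.
Among Harlow, Okafor and Petrov, alphabetically by surname: Harlow before Okafor before Petrov.
Order: Harlow, Okafor, Petrov, Takahashi, Brennan.

Takahashi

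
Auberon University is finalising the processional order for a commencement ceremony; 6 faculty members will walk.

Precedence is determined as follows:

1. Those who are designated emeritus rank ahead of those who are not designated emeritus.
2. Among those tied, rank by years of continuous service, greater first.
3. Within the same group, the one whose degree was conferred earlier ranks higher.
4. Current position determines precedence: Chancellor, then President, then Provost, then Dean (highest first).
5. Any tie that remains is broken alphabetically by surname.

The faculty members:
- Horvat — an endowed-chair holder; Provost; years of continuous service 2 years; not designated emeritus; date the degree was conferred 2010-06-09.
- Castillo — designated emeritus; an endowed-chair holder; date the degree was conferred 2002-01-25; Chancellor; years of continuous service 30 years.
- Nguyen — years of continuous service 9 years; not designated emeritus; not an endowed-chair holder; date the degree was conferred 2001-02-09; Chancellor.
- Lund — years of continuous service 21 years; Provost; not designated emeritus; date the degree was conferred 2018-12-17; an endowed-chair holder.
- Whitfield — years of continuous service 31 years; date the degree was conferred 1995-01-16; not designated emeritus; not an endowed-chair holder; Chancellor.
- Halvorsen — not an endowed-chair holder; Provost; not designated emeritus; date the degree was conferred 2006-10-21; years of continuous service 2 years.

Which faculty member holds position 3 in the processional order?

Lund

By the first rule: Castillo (designated emeritus); then Whitfield, Lund, Nguyen, Halvorsen and Horvat (each not designated emeritus).
Among Whitfield, Lund, Nguyen, Halvorsen and Horvat, by years of continuous service (higher first): Whitfield (31 years) before Lund (21 years) before Nguyen (9 years) before Halvorsen and Horvat (2 years).
Among Halvorsen and Horvat, by date the degree was conferred (earlier first): Halvorsen (2006-10-21) before Horvat (2010-06-09).
Order: Castillo, Whitfield, Lund, Nguyen, Halvorsen, Horvat.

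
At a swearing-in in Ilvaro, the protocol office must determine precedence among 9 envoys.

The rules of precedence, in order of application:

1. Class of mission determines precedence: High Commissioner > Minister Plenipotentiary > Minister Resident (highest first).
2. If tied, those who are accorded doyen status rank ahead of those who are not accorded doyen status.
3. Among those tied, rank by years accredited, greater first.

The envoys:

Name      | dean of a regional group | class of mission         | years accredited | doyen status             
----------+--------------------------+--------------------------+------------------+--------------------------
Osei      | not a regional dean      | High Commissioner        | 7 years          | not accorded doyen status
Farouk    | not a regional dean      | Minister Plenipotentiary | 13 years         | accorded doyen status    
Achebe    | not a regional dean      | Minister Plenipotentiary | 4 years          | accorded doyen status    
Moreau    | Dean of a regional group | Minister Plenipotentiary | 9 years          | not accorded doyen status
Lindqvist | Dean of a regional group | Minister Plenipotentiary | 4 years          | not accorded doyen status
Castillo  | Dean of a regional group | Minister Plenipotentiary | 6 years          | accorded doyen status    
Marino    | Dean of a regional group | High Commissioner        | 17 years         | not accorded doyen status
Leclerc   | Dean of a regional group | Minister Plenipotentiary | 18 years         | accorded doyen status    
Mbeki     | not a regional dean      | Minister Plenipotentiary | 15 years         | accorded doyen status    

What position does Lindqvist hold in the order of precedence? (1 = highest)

By class of mission: Marino and Osei (High Commissioner); then Leclerc, Mbeki, Farouk, Castillo, Achebe, Moreau and Lindqvist (Minister Plenipotentiary).
Marino and Osei are each not accorded doyen status, so the next rule applies.
Among Marino and Osei, by years accredited (higher first): Marino (17 years) before Osei (7 years).
Among Leclerc, Mbeki, Farouk, Castillo, Achebe, Moreau and Lindqvist, accorded doyen status before not accorded doyen status: Leclerc, Mbeki, Farouk, Castillo and Achebe (accorded doyen status) before Moreau and Lindqvist (not accorded doyen status).
Among Leclerc, Mbeki, Farouk, Castillo and Achebe, by years accredited (higher first): Leclerc (18 years) before Mbeki (15 years) before Farouk (13 years) before Castillo (6 years) before Achebe (4 years).
Among Moreau and Lindqvist, by years accredited (higher first): Moreau (9 years) before Lindqvist (4 years).
Order: Marino, Osei, Leclerc, Mbeki, Farouk, Castillo, Achebe, Moreau, Lindqvist. So position 9.

9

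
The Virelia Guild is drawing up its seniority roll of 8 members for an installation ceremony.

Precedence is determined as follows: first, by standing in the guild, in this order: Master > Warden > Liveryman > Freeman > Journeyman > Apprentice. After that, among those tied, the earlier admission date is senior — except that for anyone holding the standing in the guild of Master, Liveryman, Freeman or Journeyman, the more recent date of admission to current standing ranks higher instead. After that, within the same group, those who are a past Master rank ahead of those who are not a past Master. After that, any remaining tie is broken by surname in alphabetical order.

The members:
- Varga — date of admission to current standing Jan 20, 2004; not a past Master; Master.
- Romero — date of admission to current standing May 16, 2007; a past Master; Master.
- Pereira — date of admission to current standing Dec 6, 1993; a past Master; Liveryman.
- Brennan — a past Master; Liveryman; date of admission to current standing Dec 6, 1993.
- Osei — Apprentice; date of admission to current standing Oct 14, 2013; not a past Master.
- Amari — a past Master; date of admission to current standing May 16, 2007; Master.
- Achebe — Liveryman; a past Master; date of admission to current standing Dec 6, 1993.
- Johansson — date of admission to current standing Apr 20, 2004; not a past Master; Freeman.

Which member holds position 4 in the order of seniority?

By standing in the guild: Amari, Romero and Varga (Master); then Achebe, Brennan and Pereira (Liveryman); then Johansson (Freeman); then Osei (Apprentice).
Among Amari, Romero and Varga, by date of admission to current standing (later first) (reversed rule for this group): Amari and Romero (May 16, 2007) before Varga (Jan 20, 2004).
Amari and Romero are each a past Master, so the next rule applies.
Among Amari and Romero, alphabetically by surname: Amari before Romero.
Achebe, Brennan and Pereira all have date of admission to current standing Dec 6, 1993, so the next rule applies.
Achebe, Brennan and Pereira are each a past Master, so the next rule applies.
Among Achebe, Brennan and Pereira, alphabetically by surname: Achebe before Brennan before Pereira.
Order: Amari, Romero, Varga, Achebe, Brennan, Pereira, Johansson, Osei.

Achebe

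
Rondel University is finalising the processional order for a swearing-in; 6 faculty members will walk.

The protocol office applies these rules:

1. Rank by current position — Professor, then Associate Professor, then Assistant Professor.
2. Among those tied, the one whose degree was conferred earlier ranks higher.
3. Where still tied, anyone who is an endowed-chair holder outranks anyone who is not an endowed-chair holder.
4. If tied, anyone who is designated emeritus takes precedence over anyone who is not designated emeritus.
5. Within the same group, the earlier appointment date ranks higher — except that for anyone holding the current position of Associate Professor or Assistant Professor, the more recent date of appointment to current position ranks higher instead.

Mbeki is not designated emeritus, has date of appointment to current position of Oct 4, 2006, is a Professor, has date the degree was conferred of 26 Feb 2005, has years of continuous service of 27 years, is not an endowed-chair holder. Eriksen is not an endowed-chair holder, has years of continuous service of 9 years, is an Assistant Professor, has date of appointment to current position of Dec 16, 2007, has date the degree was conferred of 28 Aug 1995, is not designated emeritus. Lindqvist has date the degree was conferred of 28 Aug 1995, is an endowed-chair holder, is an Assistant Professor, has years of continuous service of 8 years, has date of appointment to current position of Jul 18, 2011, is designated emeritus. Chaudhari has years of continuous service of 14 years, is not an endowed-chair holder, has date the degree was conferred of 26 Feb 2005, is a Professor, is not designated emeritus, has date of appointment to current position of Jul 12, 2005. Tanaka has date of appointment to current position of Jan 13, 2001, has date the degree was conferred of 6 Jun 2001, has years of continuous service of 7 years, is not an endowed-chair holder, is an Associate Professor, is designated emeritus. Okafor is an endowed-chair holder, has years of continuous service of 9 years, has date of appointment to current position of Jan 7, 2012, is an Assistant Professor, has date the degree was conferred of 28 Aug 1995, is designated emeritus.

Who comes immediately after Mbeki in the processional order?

Tanaka

By current position: Chaudhari and Mbeki (Professor); then Tanaka (Associate Professor); then Okafor, Lindqvist and Eriksen (Assistant Professor).
Chaudhari and Mbeki both have date the degree was conferred 26 Feb 2005, so the next rule applies.
Chaudhari and Mbeki are each not an endowed-chair holder, so the next rule applies.
Chaudhari and Mbeki are each not designated emeritus, so the next rule applies.
Among Chaudhari and Mbeki, by date of appointment to current position (earlier first): Chaudhari (Jul 12, 2005) before Mbeki (Oct 4, 2006).
Okafor, Lindqvist and Eriksen all have date the degree was conferred 28 Aug 1995, so the next rule applies.
Among Okafor, Lindqvist and Eriksen, an endowed-chair holder before not an endowed-chair holder: Okafor and Lindqvist (an endowed-chair holder) before Eriksen (not an endowed-chair holder).
Okafor and Lindqvist are each designated emeritus, so the next rule applies.
Among Okafor and Lindqvist, by date of appointment to current position (later first) (reversed rule for this group): Okafor (Jan 7, 2012) before Lindqvist (Jul 18, 2011).
Order: Chaudhari, Mbeki, Tanaka, Okafor, Lindqvist, Eriksen.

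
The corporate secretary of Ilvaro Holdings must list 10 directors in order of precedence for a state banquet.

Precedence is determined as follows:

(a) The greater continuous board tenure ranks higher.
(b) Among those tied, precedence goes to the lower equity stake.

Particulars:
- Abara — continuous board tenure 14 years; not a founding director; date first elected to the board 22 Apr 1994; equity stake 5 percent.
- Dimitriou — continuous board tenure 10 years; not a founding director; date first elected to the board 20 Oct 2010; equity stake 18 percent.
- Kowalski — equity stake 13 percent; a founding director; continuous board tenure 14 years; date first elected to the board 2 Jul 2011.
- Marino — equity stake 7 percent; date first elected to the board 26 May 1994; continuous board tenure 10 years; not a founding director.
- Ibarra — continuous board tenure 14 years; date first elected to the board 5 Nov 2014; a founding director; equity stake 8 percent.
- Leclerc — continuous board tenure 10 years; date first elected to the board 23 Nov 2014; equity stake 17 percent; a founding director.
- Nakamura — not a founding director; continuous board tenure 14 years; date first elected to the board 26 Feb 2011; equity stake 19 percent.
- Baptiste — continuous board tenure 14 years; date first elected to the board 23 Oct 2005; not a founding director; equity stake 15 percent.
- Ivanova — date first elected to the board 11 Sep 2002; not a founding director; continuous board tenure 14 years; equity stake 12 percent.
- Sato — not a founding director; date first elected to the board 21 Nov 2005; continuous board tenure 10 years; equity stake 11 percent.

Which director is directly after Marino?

Sato

By continuous board tenure (higher first): Abara, Ibarra, Ivanova, Kowalski, Baptiste and Nakamura (each 14 years); then Marino, Sato, Leclerc and Dimitriou (each 10 years).
Among Abara, Ibarra, Ivanova, Kowalski, Baptiste and Nakamura, by equity stake (lower first): Abara (5 percent) before Ibarra (8 percent) before Ivanova (12 percent) before Kowalski (13 percent) before Baptiste (15 percent) before Nakamura (19 percent).
Among Marino, Sato, Leclerc and Dimitriou, by equity stake (lower first): Marino (7 percent) before Sato (11 percent) before Leclerc (17 percent) before Dimitriou (18 percent).
Order: Abara, Ibarra, Ivanova, Kowalski, Baptiste, Nakamura, Marino, Sato, Leclerc, Dimitriou.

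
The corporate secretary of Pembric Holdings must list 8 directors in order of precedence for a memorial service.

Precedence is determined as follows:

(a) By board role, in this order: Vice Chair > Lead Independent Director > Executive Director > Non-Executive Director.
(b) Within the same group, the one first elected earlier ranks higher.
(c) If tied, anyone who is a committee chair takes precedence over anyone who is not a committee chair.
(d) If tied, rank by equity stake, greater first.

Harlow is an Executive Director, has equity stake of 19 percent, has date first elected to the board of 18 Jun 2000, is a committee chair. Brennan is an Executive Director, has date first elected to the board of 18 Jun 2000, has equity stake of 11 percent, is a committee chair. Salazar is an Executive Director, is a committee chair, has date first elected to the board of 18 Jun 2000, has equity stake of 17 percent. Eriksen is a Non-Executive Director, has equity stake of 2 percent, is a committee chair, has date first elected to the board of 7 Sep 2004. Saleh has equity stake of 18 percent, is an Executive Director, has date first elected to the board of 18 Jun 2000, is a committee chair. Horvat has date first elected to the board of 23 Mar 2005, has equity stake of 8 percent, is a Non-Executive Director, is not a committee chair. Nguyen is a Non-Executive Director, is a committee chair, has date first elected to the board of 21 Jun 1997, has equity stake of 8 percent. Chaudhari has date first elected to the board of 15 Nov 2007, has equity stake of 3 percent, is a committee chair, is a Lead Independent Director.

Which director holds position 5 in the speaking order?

Brennan

By board role: Chaudhari (Lead Independent Director); then Harlow, Saleh, Salazar and Brennan (Executive Director); then Nguyen, Eriksen and Horvat (Non-Executive Director).
Harlow, Saleh, Salazar and Brennan all have date first elected to the board 18 Jun 2000, so the next rule applies.
Harlow, Saleh, Salazar and Brennan are each a committee chair, so the next rule applies.
Among Harlow, Saleh, Salazar and Brennan, by equity stake (higher first): Harlow (19 percent) before Saleh (18 percent) before Salazar (17 percent) before Brennan (11 percent).
Among Nguyen, Eriksen and Horvat, by date first elected to the board (earlier first): Nguyen (21 Jun 1997) before Eriksen (7 Sep 2004) before Horvat (23 Mar 2005).
Order: Chaudhari, Harlow, Saleh, Salazar, Brennan, Nguyen, Eriksen, Horvat.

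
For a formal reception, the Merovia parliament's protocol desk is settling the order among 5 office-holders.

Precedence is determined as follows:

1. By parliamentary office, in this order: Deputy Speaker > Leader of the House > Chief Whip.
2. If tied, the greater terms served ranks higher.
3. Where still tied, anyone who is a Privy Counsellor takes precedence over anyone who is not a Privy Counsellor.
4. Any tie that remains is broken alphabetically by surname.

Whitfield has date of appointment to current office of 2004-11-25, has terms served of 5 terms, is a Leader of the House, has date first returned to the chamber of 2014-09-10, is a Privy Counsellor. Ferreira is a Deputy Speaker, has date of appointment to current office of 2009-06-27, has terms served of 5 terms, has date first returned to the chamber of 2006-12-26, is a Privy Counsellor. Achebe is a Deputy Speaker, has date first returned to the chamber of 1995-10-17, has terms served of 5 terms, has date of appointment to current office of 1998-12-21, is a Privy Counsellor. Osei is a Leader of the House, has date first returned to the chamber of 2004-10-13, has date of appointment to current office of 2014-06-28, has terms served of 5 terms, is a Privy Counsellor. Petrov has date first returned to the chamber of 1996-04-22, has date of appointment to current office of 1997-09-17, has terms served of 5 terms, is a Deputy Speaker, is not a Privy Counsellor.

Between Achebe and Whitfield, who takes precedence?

Achebe

By parliamentary office: Achebe, Ferreira and Petrov (Deputy Speaker); then Osei and Whitfield (Leader of the House).
Achebe, Ferreira and Petrov all have terms served 5 terms, so the next rule applies.
Among Achebe, Ferreira and Petrov, a Privy Counsellor before not a Privy Counsellor: Achebe and Ferreira (a Privy Counsellor) before Petrov (not a Privy Counsellor).
Among Achebe and Ferreira, alphabetically by surname: Achebe before Ferreira.
Osei and Whitfield both have terms served 5 terms, so the next rule applies.
Osei and Whitfield are each a Privy Counsellor, so the next rule applies.
Among Osei and Whitfield, alphabetically by surname: Osei before Whitfield.
So Achebe takes precedence.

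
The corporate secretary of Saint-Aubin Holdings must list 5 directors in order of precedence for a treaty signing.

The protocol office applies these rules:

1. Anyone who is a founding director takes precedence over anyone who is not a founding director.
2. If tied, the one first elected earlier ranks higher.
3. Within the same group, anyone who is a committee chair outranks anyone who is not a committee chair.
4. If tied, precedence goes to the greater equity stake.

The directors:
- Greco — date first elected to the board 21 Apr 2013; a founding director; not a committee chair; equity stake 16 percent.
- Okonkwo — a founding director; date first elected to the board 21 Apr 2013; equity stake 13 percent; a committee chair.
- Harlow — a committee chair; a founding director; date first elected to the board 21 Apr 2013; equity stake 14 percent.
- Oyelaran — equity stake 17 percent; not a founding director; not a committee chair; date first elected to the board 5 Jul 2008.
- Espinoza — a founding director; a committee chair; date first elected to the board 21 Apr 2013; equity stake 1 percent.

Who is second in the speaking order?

By the first rule: Harlow, Okonkwo, Espinoza and Greco (each a founding director); then Oyelaran (not a founding director).
Harlow, Okonkwo, Espinoza and Greco all have date first elected to the board 21 Apr 2013, so the next rule applies.
Among Harlow, Okonkwo, Espinoza and Greco, a committee chair before not a committee chair: Harlow, Okonkwo and Espinoza (a committee chair) before Greco (not a committee chair).
Among Harlow, Okonkwo and Espinoza, by equity stake (higher first): Harlow (14 percent) before Okonkwo (13 percent) before Espinoza (1 percent).
Order: Harlow, Okonkwo, Espinoza, Greco, Oyelaran.

Okonkwo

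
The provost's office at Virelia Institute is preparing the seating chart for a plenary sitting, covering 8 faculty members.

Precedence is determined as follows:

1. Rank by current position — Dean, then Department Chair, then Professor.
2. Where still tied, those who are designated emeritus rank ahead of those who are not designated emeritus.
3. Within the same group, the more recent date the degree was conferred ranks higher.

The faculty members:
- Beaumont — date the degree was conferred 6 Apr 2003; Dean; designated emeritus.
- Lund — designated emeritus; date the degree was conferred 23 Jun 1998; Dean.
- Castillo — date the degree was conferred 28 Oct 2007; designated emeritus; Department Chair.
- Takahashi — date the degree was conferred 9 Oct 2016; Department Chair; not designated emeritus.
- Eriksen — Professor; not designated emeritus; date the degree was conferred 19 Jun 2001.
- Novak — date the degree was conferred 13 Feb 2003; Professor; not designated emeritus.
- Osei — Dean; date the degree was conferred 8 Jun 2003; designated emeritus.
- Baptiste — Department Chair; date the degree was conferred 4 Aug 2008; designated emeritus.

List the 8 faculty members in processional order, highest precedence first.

By current position: Osei, Beaumont and Lund (Dean); then Baptiste, Castillo and Takahashi (Department Chair); then Novak and Eriksen (Professor).
Osei, Beaumont and Lund are each designated emeritus, so the next rule applies.
Among Osei, Beaumont and Lund, by date the degree was conferred (later first): Osei (8 Jun 2003) before Beaumont (6 Apr 2003) before Lund (23 Jun 1998).
Among Baptiste, Castillo and Takahashi, designated emeritus before not designated emeritus: Baptiste and Castillo (designated emeritus) before Takahashi (not designated emeritus).
Among Baptiste and Castillo, by date the degree was conferred (later first): Baptiste (4 Aug 2008) before Castillo (28 Oct 2007).
Novak and Eriksen are each not designated emeritus, so the next rule applies.
Among Novak and Eriksen, by date the degree was conferred (later first): Novak (13 Feb 2003) before Eriksen (19 Jun 2001).
Full order: Osei, Beaumont, Lund, Baptiste, Castillo, Takahashi, Novak, Eriksen.

Osei, Beaumont, Lund, Baptiste, Castillo, Takahashi, Novak, Eriksen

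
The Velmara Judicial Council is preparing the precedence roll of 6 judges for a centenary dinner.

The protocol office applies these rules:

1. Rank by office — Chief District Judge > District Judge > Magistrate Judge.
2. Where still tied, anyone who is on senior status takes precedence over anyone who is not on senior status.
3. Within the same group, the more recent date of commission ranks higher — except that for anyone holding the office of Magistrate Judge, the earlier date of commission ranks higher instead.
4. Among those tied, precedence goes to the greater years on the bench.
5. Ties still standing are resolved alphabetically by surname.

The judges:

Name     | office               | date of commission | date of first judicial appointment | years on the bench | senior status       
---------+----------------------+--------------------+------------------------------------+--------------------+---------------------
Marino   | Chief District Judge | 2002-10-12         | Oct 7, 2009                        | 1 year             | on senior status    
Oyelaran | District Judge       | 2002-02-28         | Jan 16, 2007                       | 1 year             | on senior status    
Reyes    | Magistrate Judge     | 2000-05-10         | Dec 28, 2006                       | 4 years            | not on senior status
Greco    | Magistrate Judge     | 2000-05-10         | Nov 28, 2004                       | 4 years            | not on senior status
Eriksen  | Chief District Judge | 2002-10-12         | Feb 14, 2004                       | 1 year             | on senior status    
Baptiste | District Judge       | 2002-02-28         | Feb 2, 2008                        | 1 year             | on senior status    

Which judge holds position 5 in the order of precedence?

By office: Eriksen and Marino (Chief District Judge); then Baptiste and Oyelaran (District Judge); then Greco and Reyes (Magistrate Judge).
Eriksen and Marino are each on senior status, so the next rule applies.
Eriksen and Marino both have date of commission 2002-10-12, so the next rule applies.
Eriksen and Marino both have years on the bench 1 year, so the next rule applies.
Among Eriksen and Marino, alphabetically by surname: Eriksen before Marino.
Baptiste and Oyelaran are each on senior status, so the next rule applies.
Baptiste and Oyelaran both have date of commission 2002-02-28, so the next rule applies.
Baptiste and Oyelaran both have years on the bench 1 year, so the next rule applies.
Among Baptiste and Oyelaran, alphabetically by surname: Baptiste before Oyelaran.
Greco and Reyes are each not on senior status, so the next rule applies.
Greco and Reyes both have date of commission 2000-05-10, so the next rule applies.
Greco and Reyes both have years on the bench 4 years, so the next rule applies.
Among Greco and Reyes, alphabetically by surname: Greco before Reyes.
Order: Eriksen, Marino, Baptiste, Oyelaran, Greco, Reyes.

Greco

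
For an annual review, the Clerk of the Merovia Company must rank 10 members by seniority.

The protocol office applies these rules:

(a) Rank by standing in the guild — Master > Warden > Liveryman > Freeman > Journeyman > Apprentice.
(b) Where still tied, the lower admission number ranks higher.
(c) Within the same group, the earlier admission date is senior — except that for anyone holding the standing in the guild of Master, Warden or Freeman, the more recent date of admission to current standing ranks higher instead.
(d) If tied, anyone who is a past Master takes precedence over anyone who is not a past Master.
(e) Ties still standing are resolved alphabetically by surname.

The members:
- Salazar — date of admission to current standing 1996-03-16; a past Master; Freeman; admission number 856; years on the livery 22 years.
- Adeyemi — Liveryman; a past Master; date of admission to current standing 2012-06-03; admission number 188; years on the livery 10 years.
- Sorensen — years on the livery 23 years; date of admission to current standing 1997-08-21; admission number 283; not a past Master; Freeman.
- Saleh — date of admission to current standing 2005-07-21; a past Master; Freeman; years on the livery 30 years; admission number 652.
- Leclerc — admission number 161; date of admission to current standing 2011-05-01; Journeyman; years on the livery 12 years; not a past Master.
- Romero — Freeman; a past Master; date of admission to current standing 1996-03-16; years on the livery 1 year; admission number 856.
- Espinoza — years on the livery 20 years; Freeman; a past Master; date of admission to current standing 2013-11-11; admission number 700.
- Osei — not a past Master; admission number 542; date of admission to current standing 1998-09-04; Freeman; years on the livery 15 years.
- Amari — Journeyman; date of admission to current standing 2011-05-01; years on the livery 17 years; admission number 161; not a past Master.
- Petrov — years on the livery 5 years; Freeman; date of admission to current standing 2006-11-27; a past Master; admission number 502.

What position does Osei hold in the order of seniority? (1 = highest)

4

By standing in the guild: Adeyemi (Liveryman); then Sorensen, Petrov, Osei, Saleh, Espinoza, Romero and Salazar (Freeman); then Amari and Leclerc (Journeyman).
Among Sorensen, Petrov, Osei, Saleh, Espinoza, Romero and Salazar, by admission number (lower first): Sorensen (283) before Petrov (502) before Osei (542) before Saleh (652) before Espinoza (700) before Romero and Salazar (856).
Romero and Salazar both have date of admission to current standing 1996-03-16, so the next rule applies.
Romero and Salazar are each a past Master, so the next rule applies.
Among Romero and Salazar, alphabetically by surname: Romero before Salazar.
Amari and Leclerc both have admission number 161, so the next rule applies.
Amari and Leclerc both have date of admission to current standing 2011-05-01, so the next rule applies.
Amari and Leclerc are each not a past Master, so the next rule applies.
Among Amari and Leclerc, alphabetically by surname: Amari before Leclerc.
Order: Adeyemi, Sorensen, Petrov, Osei, Saleh, Espinoza, Romero, Salazar, Amari, Leclerc. So position 4.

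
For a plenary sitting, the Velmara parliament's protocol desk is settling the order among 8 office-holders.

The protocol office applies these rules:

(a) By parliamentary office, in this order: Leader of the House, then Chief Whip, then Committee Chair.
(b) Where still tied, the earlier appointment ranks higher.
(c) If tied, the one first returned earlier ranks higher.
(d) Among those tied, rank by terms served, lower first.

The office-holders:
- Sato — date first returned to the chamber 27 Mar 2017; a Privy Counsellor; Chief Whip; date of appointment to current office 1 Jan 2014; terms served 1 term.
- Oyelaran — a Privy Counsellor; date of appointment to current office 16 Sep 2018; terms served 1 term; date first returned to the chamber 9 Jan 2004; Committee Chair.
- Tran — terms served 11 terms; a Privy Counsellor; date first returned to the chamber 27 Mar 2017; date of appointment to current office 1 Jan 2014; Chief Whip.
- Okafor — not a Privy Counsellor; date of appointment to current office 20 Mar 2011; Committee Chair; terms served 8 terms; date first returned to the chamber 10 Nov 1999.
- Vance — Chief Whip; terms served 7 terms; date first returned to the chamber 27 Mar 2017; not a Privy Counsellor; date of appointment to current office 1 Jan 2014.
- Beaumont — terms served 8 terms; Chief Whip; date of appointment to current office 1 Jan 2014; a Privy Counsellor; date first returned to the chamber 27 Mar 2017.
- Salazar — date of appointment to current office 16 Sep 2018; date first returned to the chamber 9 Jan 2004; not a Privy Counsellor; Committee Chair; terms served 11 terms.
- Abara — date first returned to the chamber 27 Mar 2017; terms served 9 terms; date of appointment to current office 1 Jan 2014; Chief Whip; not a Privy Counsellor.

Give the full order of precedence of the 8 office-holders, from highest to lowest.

By parliamentary office: Sato, Vance, Beaumont, Abara and Tran (Chief Whip); then Okafor, Oyelaran and Salazar (Committee Chair).
Sato, Vance, Beaumont, Abara and Tran all have date of appointment to current office 1 Jan 2014, so the next rule applies.
Sato, Vance, Beaumont, Abara and Tran all have date first returned to the chamber 27 Mar 2017, so the next rule applies.
Among Sato, Vance, Beaumont, Abara and Tran, by terms served (lower first): Sato (1 term) before Vance (7 terms) before Beaumont (8 terms) before Abara (9 terms) before Tran (11 terms).
Among Okafor, Oyelaran and Salazar, by date of appointment to current office (earlier first): Okafor (20 Mar 2011) before Oyelaran and Salazar (16 Sep 2018).
Oyelaran and Salazar both have date first returned to the chamber 9 Jan 2004, so the next rule applies.
Among Oyelaran and Salazar, by terms served (lower first): Oyelaran (1 term) before Salazar (11 terms).
Full order: Sato, Vance, Beaumont, Abara, Tran, Okafor, Oyelaran, Salazar.

Sato, Vance, Beaumont, Abara, Tran, Okafor, Oyelaran, Salazar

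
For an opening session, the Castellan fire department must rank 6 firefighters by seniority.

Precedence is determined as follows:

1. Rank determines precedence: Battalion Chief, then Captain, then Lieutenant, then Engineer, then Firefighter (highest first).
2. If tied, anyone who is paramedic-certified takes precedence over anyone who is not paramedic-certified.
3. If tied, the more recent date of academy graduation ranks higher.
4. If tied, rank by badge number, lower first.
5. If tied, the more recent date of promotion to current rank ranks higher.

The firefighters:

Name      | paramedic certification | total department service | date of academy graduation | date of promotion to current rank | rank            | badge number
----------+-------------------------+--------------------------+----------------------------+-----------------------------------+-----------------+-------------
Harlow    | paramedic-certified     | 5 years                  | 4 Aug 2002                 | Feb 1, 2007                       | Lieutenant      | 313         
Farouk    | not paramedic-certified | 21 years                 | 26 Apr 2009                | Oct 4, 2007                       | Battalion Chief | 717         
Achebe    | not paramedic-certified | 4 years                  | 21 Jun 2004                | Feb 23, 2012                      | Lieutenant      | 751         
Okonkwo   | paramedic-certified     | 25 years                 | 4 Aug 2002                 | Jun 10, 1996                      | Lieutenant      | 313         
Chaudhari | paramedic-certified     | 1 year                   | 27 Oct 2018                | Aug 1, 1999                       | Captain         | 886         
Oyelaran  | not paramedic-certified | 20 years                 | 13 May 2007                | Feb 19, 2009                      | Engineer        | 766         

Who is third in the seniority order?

By rank: Farouk (Battalion Chief); then Chaudhari (Captain); then Harlow, Okonkwo and Achebe (Lieutenant); then Oyelaran (Engineer).
Among Harlow, Okonkwo and Achebe, paramedic-certified before not paramedic-certified: Harlow and Okonkwo (paramedic-certified) before Achebe (not paramedic-certified).
Harlow and Okonkwo both have date of academy graduation 4 Aug 2002, so the next rule applies.
Harlow and Okonkwo both have badge number 313, so the next rule applies.
Among Harlow and Okonkwo, by date of promotion to current rank (later first): Harlow (Feb 1, 2007) before Okonkwo (Jun 10, 1996).
Order: Farouk, Chaudhari, Harlow, Okonkwo, Achebe, Oyelaran.

Harlow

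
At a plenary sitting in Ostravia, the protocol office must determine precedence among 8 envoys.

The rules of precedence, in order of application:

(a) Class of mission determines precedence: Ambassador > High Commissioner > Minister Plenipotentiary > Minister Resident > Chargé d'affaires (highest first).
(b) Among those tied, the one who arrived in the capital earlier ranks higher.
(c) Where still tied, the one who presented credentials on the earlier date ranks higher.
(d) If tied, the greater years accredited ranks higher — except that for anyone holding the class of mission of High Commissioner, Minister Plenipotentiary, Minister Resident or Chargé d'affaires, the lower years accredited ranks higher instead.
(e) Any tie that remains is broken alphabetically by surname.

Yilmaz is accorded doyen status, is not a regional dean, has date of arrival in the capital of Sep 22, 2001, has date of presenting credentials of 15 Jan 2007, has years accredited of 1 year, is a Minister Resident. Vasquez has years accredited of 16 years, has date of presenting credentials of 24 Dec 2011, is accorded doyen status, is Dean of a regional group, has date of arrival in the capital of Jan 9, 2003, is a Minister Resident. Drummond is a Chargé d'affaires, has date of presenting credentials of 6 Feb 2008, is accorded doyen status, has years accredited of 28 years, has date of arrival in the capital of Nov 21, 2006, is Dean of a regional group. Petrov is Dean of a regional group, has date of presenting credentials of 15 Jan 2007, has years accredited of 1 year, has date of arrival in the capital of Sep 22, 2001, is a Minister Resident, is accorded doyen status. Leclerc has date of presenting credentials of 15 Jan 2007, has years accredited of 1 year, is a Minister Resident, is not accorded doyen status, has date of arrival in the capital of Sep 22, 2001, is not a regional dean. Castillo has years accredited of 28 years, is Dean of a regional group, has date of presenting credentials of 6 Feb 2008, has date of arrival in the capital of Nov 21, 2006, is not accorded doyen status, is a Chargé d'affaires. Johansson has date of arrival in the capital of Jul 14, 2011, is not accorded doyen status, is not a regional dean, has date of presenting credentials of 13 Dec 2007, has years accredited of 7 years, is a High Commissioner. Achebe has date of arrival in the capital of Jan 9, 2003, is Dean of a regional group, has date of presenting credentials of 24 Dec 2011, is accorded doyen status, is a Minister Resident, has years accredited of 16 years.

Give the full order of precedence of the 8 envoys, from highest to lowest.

Johansson, Leclerc, Petrov, Yilmaz, Achebe, Vasquez, Castillo, Drummond

By class of mission: Johansson (High Commissioner); then Leclerc, Petrov, Yilmaz, Achebe and Vasquez (Minister Resident); then Castillo and Drummond (Chargé d'affaires).
Among Leclerc, Petrov, Yilmaz, Achebe and Vasquez, by date of arrival in the capital (earlier first): Leclerc, Petrov and Yilmaz (Sep 22, 2001) before Achebe and Vasquez (Jan 9, 2003).
Leclerc, Petrov and Yilmaz all have date of presenting credentials 15 Jan 2007, so the next rule applies.
Leclerc, Petrov and Yilmaz all have years accredited 1 year, so the next rule applies.
Among Leclerc, Petrov and Yilmaz, alphabetically by surname: Leclerc before Petrov before Yilmaz.
Achebe and Vasquez both have date of presenting credentials 24 Dec 2011, so the next rule applies.
Achebe and Vasquez both have years accredited 16 years, so the next rule applies.
Among Achebe and Vasquez, alphabetically by surname: Achebe before Vasquez.
Castillo and Drummond both have date of arrival in the capital Nov 21, 2006, so the next rule applies.
Castillo and Drummond both have date of presenting credentials 6 Feb 2008, so the next rule applies.
Castillo and Drummond both have years accredited 28 years, so the next rule applies.
Among Castillo and Drummond, alphabetically by surname: Castillo before Drummond.
Full order: Johansson, Leclerc, Petrov, Yilmaz, Achebe, Vasquez, Castillo, Drummond.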